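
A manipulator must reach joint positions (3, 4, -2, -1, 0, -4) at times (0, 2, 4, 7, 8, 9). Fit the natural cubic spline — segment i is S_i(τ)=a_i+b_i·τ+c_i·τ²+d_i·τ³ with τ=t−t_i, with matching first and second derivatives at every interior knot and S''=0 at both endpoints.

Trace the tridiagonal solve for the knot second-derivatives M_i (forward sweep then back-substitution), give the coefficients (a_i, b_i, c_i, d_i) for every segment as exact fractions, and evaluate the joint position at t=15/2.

Δ: Δ0=1/2, Δ1=-3, Δ2=1/3, Δ3=1, Δ4=-4
row 1: diag=8, rhs=-21; c'=1/4, d'=-21/8
row 2: denom=10−2·1/4=19/2; d'=(20−2·-21/8)/(19/2)=101/38
row 3: denom=8−3·6/19=134/19; d'=(4−3·101/38)/(134/19)=-151/268
row 4: denom=4−1·19/134=517/134; d'=(-30−1·-151/268)/(517/134)=-7889/1034
back: M4=-7889/1034
back: M3=-151/268−19/134·-7889/1034=268/517
back: M2=101/38−6/19·268/517=2579/1034
back: M1=-21/8−1/4·2579/1034=-3359/1034
M: M0=0, M1=-3359/1034, M2=2579/1034, M3=268/517, M4=-7889/1034, M5=0
seg 0: a=3, c=M0/2=0, d=(M1−M0)/(6·2)=-3359/12408, b=Δ0−h0·(2M0+M1)/6=2455/1551
seg 1: a=4, c=M1/2=-3359/2068, d=(M2−M1)/(6·2)=2969/6204, b=Δ1−h1·(2M1+M2)/6=-5167/3102
seg 2: a=-2, c=M2/2=2579/2068, d=(M3−M2)/(6·3)=-227/2068, b=Δ2−h2·(2M2+M3)/6=-7507/3102
seg 3: a=-1, c=M3/2=134/517, d=(M4−M3)/(6·1)=-8425/6204, b=Δ3−h3·(2M3+M4)/6=13021/6204
seg 4: a=0, c=M4/2=-7889/2068, d=(M5−M4)/(6·1)=7889/6204, b=Δ4−h4·(2M4+M5)/6=-4519/3102
t_q=15/2 → seg 3, τ=1/2; S=-1+13021/6204·τ+134/517·τ²+-8425/6204·τ³=-919/16544

  seg 0: a=3 b=2455/1551 c=0 d=-3359/12408
  seg 1: a=4 b=-5167/3102 c=-3359/2068 d=2969/6204
  seg 2: a=-2 b=-7507/3102 c=2579/2068 d=-227/2068
  seg 3: a=-1 b=13021/6204 c=134/517 d=-8425/6204
  seg 4: a=0 b=-4519/3102 c=-7889/2068 d=7889/6204
S(15/2) = -919/16544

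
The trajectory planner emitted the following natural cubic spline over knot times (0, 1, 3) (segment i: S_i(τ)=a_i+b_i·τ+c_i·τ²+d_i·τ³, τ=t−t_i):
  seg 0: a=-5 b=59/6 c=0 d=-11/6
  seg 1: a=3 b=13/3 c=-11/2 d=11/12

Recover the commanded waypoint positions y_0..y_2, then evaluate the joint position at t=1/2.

y_0=-5 y_1=3 y_2=-3
S(1/2) = -5/16

y_0 = S_0(0) = a_0 = -5
y_1 = S_1(0) = a_1 = 3
y_2 = S_1(2) = -3
t_q=1/2 is in segment 0 (τ=1/2); S_0(τ)=-5/16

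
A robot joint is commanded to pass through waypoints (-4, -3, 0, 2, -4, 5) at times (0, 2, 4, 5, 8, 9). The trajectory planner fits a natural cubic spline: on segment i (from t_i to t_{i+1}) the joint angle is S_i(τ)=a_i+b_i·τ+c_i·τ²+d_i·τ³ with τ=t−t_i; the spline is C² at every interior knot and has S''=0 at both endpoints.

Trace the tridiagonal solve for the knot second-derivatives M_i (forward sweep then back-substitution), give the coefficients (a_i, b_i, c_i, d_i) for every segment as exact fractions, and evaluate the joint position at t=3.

  seg 0: a=-4 b=226/589 c=0 d=137/4712
  seg 1: a=-3 b=863/1178 c=411/2356 d=493/4712
  seg 2: a=0 b=1582/589 c=945/1178 d=-1753/1178
  seg 3: a=2 b=-205/1178 c=-2157/589 d=1199/1178
  seg 4: a=-4 b=3142/589 c=6477/1178 d=-2159/1178
S(3) = -9369/4712

Δ: Δ0=1/2, Δ1=3/2, Δ2=2, Δ3=-2, Δ4=9
row 1: diag=8, rhs=6; c'=1/4, d'=3/4
row 2: denom=6−2·1/4=11/2; d'=(3−2·3/4)/(11/2)=3/11
row 3: denom=8−1·2/11=86/11; d'=(-24−1·3/11)/(86/11)=-267/86
row 4: denom=8−3·33/86=589/86; d'=(66−3·-267/86)/(589/86)=6477/589
back: M4=6477/589
back: M3=-267/86−33/86·6477/589=-4314/589
back: M2=3/11−2/11·-4314/589=945/589
back: M1=3/4−1/4·945/589=411/1178
M: M0=0, M1=411/1178, M2=945/589, M3=-4314/589, M4=6477/589, M5=0
seg 0: a=-4, c=M0/2=0, d=(M1−M0)/(6·2)=137/4712, b=Δ0−h0·(2M0+M1)/6=226/589
seg 1: a=-3, c=M1/2=411/2356, d=(M2−M1)/(6·2)=493/4712, b=Δ1−h1·(2M1+M2)/6=863/1178
seg 2: a=0, c=M2/2=945/1178, d=(M3−M2)/(6·1)=-1753/1178, b=Δ2−h2·(2M2+M3)/6=1582/589
seg 3: a=2, c=M3/2=-2157/589, d=(M4−M3)/(6·3)=1199/1178, b=Δ3−h3·(2M3+M4)/6=-205/1178
seg 4: a=-4, c=M4/2=6477/1178, d=(M5−M4)/(6·1)=-2159/1178, b=Δ4−h4·(2M4+M5)/6=3142/589
t_q=3 → seg 1, τ=1; S=-3+863/1178·τ+411/2356·τ²+493/4712·τ³=-9369/4712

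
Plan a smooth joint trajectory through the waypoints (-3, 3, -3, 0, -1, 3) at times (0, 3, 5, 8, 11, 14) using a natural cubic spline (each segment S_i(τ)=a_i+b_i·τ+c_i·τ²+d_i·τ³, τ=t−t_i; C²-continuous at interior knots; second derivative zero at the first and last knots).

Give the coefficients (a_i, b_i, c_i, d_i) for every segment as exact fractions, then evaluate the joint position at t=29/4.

Δ: Δ0=2, Δ1=-3, Δ2=1, Δ3=-1/3, Δ4=4/3
row 1: diag=10, rhs=-30; c'=1/5, d'=-3
row 2: denom=10−2·1/5=48/5; d'=(24−2·-3)/(48/5)=25/8
row 3: denom=12−3·5/16=177/16; d'=(-8−3·25/8)/(177/16)=-278/177
row 4: denom=12−3·16/59=660/59; d'=(10−3·-278/177)/(660/59)=217/165
back: M4=217/165
back: M3=-278/177−16/59·217/165=-106/55
back: M2=25/8−5/16·-106/55=41/11
back: M1=-3−1/5·41/11=-206/55
M: M0=0, M1=-206/55, M2=41/11, M3=-106/55, M4=217/165, M5=0
seg 0: a=-3, c=M0/2=0, d=(M1−M0)/(6·3)=-103/495, b=Δ0−h0·(2M0+M1)/6=213/55
seg 1: a=3, c=M1/2=-103/55, d=(M2−M1)/(6·2)=137/220, b=Δ1−h1·(2M1+M2)/6=-96/55
seg 2: a=-3, c=M2/2=41/22, d=(M3−M2)/(6·3)=-311/990, b=Δ2−h2·(2M2+M3)/6=-97/55
seg 3: a=0, c=M3/2=-53/55, d=(M4−M3)/(6·3)=107/594, b=Δ3−h3·(2M3+M4)/6=103/110
seg 4: a=-1, c=M4/2=217/330, d=(M5−M4)/(6·3)=-217/2970, b=Δ4−h4·(2M4+M5)/6=1/55
t_q=29/4 → seg 2, τ=9/4; S=-3+-97/55·τ+41/22·τ²+-311/990·τ³=-7827/7040

  seg 0: a=-3 b=213/55 c=0 d=-103/495
  seg 1: a=3 b=-96/55 c=-103/55 d=137/220
  seg 2: a=-3 b=-97/55 c=41/22 d=-311/990
  seg 3: a=0 b=103/110 c=-53/55 d=107/594
  seg 4: a=-1 b=1/55 c=217/330 d=-217/2970
S(29/4) = -7827/7040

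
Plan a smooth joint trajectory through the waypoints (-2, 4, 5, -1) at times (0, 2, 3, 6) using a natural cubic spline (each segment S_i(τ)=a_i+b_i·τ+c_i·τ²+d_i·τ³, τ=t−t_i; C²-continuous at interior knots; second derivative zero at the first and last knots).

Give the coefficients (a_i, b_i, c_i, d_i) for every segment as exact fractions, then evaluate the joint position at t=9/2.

  seg 0: a=-2 b=167/47 c=0 d=-13/94
  seg 1: a=4 b=89/47 c=-39/47 d=-3/47
  seg 2: a=5 b=2/47 c=-48/47 d=16/141
S(9/2) = 148/47

Δ: Δ0=3, Δ1=1, Δ2=-2
row 1: diag=6, rhs=-12; c'=1/6, d'=-2
row 2: denom=8−1·1/6=47/6; d'=(-18−1·-2)/(47/6)=-96/47
back: M2=-96/47
back: M1=-2−1/6·-96/47=-78/47
M: M0=0, M1=-78/47, M2=-96/47, M3=0
seg 0: a=-2, c=M0/2=0, d=(M1−M0)/(6·2)=-13/94, b=Δ0−h0·(2M0+M1)/6=167/47
seg 1: a=4, c=M1/2=-39/47, d=(M2−M1)/(6·1)=-3/47, b=Δ1−h1·(2M1+M2)/6=89/47
seg 2: a=5, c=M2/2=-48/47, d=(M3−M2)/(6·3)=16/141, b=Δ2−h2·(2M2+M3)/6=2/47
t_q=9/2 → seg 2, τ=3/2; S=5+2/47·τ+-48/47·τ²+16/141·τ³=148/47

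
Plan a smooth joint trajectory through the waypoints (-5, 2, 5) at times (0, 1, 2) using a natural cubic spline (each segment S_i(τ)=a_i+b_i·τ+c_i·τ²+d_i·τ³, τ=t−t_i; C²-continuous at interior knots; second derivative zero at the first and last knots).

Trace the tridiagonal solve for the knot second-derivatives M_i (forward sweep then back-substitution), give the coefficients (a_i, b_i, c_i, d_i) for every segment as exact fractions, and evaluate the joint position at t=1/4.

Δ: Δ0=7, Δ1=3
row 1: diag=4, rhs=-24; c'=1/4, d'=-6
back: M1=-6
M: M0=0, M1=-6, M2=0
seg 0: a=-5, c=M0/2=0, d=(M1−M0)/(6·1)=-1, b=Δ0−h0·(2M0+M1)/6=8
seg 1: a=2, c=M1/2=-3, d=(M2−M1)/(6·1)=1, b=Δ1−h1·(2M1+M2)/6=5
t_q=1/4 → seg 0, τ=1/4; S=-5+8·τ+0·τ²+-1·τ³=-193/64

  seg 0: a=-5 b=8 c=0 d=-1
  seg 1: a=2 b=5 c=-3 d=1
S(1/4) = -193/64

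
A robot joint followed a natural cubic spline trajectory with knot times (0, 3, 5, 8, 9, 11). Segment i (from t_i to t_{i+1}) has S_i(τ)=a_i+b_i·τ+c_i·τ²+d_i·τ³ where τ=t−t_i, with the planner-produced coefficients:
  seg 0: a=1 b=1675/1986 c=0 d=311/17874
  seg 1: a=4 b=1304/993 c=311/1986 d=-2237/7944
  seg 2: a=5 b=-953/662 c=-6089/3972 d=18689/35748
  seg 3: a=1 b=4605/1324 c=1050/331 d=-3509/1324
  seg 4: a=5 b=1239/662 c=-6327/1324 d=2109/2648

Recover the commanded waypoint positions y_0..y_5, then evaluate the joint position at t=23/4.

y_0=1 y_1=4 y_2=5 y_3=1 y_4=5 y_5=-4
S(23/4) = 277813/84736

y_0 = S_0(0) = a_0 = 1
y_1 = S_1(0) = a_1 = 4
y_2 = S_2(0) = a_2 = 5
y_3 = S_3(0) = a_3 = 1
y_4 = S_4(0) = a_4 = 5
y_5 = S_4(2) = -4
t_q=23/4 is in segment 2 (τ=3/4); S_2(τ)=277813/84736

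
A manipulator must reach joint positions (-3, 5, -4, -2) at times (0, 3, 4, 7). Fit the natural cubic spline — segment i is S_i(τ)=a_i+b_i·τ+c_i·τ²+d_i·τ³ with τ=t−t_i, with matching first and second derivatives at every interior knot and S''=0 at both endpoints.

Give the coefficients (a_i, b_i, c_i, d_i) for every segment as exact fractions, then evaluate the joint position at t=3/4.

  seg 0: a=-3 b=53/7 c=0 d=-103/189
  seg 1: a=5 b=-50/7 c=-103/21 d=64/21
  seg 2: a=-4 b=-164/21 c=89/21 d=-89/189
S(3/4) = 1097/448

Δ: Δ0=8/3, Δ1=-9, Δ2=2/3
row 1: diag=8, rhs=-70; c'=1/8, d'=-35/4
row 2: denom=8−1·1/8=63/8; d'=(58−1·-35/4)/(63/8)=178/21
back: M2=178/21
back: M1=-35/4−1/8·178/21=-206/21
M: M0=0, M1=-206/21, M2=178/21, M3=0
seg 0: a=-3, c=M0/2=0, d=(M1−M0)/(6·3)=-103/189, b=Δ0−h0·(2M0+M1)/6=53/7
seg 1: a=5, c=M1/2=-103/21, d=(M2−M1)/(6·1)=64/21, b=Δ1−h1·(2M1+M2)/6=-50/7
seg 2: a=-4, c=M2/2=89/21, d=(M3−M2)/(6·3)=-89/189, b=Δ2−h2·(2M2+M3)/6=-164/21
t_q=3/4 → seg 0, τ=3/4; S=-3+53/7·τ+0·τ²+-103/189·τ³=1097/448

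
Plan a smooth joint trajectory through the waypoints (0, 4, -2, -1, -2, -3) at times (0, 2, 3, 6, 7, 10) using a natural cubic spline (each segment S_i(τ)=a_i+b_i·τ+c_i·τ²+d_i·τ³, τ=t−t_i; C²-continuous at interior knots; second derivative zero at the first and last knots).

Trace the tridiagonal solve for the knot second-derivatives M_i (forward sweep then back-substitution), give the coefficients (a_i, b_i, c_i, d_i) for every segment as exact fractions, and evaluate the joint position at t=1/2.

Δ: Δ0=2, Δ1=-6, Δ2=1/3, Δ3=-1, Δ4=-1/3
row 1: diag=6, rhs=-48; c'=1/6, d'=-8
row 2: denom=8−1·1/6=47/6; d'=(38−1·-8)/(47/6)=276/47
row 3: denom=8−3·18/47=322/47; d'=(-8−3·276/47)/(322/47)=-86/23
row 4: denom=8−1·47/322=2529/322; d'=(4−1·-86/23)/(2529/322)=2492/2529
back: M4=2492/2529
back: M3=-86/23−47/322·2492/2529=-9820/2529
back: M2=276/47−18/47·-9820/2529=2068/281
back: M1=-8−1/6·2068/281=-7778/843
M: M0=0, M1=-7778/843, M2=2068/281, M3=-9820/2529, M4=2492/2529, M5=0
seg 0: a=0, c=M0/2=0, d=(M1−M0)/(6·2)=-3889/5058, b=Δ0−h0·(2M0+M1)/6=12836/2529
seg 1: a=4, c=M1/2=-3889/843, d=(M2−M1)/(6·1)=6991/2529, b=Δ1−h1·(2M1+M2)/6=-10498/2529
seg 2: a=-2, c=M2/2=1034/281, d=(M3−M2)/(6·3)=-14216/22761, b=Δ2−h2·(2M2+M3)/6=-12859/2529
seg 3: a=-1, c=M3/2=-4910/2529, d=(M4−M3)/(6·1)=228/281, b=Δ3−h3·(2M3+M4)/6=329/2529
seg 4: a=-2, c=M4/2=1246/2529, d=(M5−M4)/(6·3)=-1246/22761, b=Δ4−h4·(2M4+M5)/6=-3335/2529
t_q=1/2 → seg 0, τ=1/2; S=0+12836/2529·τ+0·τ²+-3889/5058·τ³=32933/13488

  seg 0: a=0 b=12836/2529 c=0 d=-3889/5058
  seg 1: a=4 b=-10498/2529 c=-3889/843 d=6991/2529
  seg 2: a=-2 b=-12859/2529 c=1034/281 d=-14216/22761
  seg 3: a=-1 b=329/2529 c=-4910/2529 d=228/281
  seg 4: a=-2 b=-3335/2529 c=1246/2529 d=-1246/22761
S(1/2) = 32933/13488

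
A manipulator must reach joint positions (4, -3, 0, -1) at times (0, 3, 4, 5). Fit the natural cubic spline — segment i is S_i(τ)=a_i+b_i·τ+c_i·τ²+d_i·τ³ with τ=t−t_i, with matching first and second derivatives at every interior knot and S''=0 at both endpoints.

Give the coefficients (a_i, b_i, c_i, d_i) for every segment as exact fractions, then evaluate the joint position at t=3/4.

Δ: Δ0=-7/3, Δ1=3, Δ2=-1
row 1: diag=8, rhs=32; c'=1/8, d'=4
row 2: denom=4−1·1/8=31/8; d'=(-24−1·4)/(31/8)=-224/31
back: M2=-224/31
back: M1=4−1/8·-224/31=152/31
M: M0=0, M1=152/31, M2=-224/31, M3=0
seg 0: a=4, c=M0/2=0, d=(M1−M0)/(6·3)=76/279, b=Δ0−h0·(2M0+M1)/6=-445/93
seg 1: a=-3, c=M1/2=76/31, d=(M2−M1)/(6·1)=-188/93, b=Δ1−h1·(2M1+M2)/6=239/93
seg 2: a=0, c=M2/2=-112/31, d=(M3−M2)/(6·1)=112/93, b=Δ2−h2·(2M2+M3)/6=131/93
t_q=3/4 → seg 0, τ=3/4; S=4+-445/93·τ+0·τ²+76/279·τ³=261/496

  seg 0: a=4 b=-445/93 c=0 d=76/279
  seg 1: a=-3 b=239/93 c=76/31 d=-188/93
  seg 2: a=0 b=131/93 c=-112/31 d=112/93
S(3/4) = 261/496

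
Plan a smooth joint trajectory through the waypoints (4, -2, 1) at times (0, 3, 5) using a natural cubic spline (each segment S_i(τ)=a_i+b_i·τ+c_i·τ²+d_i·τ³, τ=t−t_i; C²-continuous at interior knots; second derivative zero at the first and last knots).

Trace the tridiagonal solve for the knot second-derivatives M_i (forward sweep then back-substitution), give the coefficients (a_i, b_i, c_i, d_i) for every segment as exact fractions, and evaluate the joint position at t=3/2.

  seg 0: a=4 b=-61/20 c=0 d=7/60
  seg 1: a=-2 b=1/10 c=21/20 d=-7/40
S(3/2) = -29/160

Δ: Δ0=-2, Δ1=3/2
row 1: diag=10, rhs=21; c'=1/5, d'=21/10
back: M1=21/10
M: M0=0, M1=21/10, M2=0
seg 0: a=4, c=M0/2=0, d=(M1−M0)/(6·3)=7/60, b=Δ0−h0·(2M0+M1)/6=-61/20
seg 1: a=-2, c=M1/2=21/20, d=(M2−M1)/(6·2)=-7/40, b=Δ1−h1·(2M1+M2)/6=1/10
t_q=3/2 → seg 0, τ=3/2; S=4+-61/20·τ+0·τ²+7/60·τ³=-29/160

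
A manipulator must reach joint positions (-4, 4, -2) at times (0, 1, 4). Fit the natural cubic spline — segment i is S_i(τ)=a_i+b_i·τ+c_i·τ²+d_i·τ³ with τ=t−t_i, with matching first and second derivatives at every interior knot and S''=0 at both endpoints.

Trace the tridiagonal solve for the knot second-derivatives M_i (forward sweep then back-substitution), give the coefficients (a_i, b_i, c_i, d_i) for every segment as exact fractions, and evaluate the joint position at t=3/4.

  seg 0: a=-4 b=37/4 c=0 d=-5/4
  seg 1: a=4 b=11/2 c=-15/4 d=5/12
S(3/4) = 617/256

Δ: Δ0=8, Δ1=-2
row 1: diag=8, rhs=-60; c'=3/8, d'=-15/2
back: M1=-15/2
M: M0=0, M1=-15/2, M2=0
seg 0: a=-4, c=M0/2=0, d=(M1−M0)/(6·1)=-5/4, b=Δ0−h0·(2M0+M1)/6=37/4
seg 1: a=4, c=M1/2=-15/4, d=(M2−M1)/(6·3)=5/12, b=Δ1−h1·(2M1+M2)/6=11/2
t_q=3/4 → seg 0, τ=3/4; S=-4+37/4·τ+0·τ²+-5/4·τ³=617/256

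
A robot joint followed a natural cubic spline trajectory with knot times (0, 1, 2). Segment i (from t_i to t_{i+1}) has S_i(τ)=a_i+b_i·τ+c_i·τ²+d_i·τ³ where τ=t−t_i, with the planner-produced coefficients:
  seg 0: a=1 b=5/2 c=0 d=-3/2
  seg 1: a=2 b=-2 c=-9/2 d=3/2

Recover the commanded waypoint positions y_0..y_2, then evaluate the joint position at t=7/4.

y_0=1 y_1=2 y_2=-3
S(7/4) = -179/128

y_0 = S_0(0) = a_0 = 1
y_1 = S_1(0) = a_1 = 2
y_2 = S_1(1) = -3
t_q=7/4 is in segment 1 (τ=3/4); S_1(τ)=-179/128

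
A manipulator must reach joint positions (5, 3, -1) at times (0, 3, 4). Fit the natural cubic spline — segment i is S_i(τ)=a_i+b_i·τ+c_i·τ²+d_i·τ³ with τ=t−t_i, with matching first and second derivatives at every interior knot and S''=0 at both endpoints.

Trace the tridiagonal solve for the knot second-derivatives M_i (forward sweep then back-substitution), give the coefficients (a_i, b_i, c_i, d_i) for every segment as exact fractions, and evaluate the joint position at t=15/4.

  seg 0: a=5 b=7/12 c=0 d=-5/36
  seg 1: a=3 b=-19/6 c=-5/4 d=5/12
S(15/4) = 25/256

Δ: Δ0=-2/3, Δ1=-4
row 1: diag=8, rhs=-20; c'=1/8, d'=-5/2
back: M1=-5/2
M: M0=0, M1=-5/2, M2=0
seg 0: a=5, c=M0/2=0, d=(M1−M0)/(6·3)=-5/36, b=Δ0−h0·(2M0+M1)/6=7/12
seg 1: a=3, c=M1/2=-5/4, d=(M2−M1)/(6·1)=5/12, b=Δ1−h1·(2M1+M2)/6=-19/6
t_q=15/4 → seg 1, τ=3/4; S=3+-19/6·τ+-5/4·τ²+5/12·τ³=25/256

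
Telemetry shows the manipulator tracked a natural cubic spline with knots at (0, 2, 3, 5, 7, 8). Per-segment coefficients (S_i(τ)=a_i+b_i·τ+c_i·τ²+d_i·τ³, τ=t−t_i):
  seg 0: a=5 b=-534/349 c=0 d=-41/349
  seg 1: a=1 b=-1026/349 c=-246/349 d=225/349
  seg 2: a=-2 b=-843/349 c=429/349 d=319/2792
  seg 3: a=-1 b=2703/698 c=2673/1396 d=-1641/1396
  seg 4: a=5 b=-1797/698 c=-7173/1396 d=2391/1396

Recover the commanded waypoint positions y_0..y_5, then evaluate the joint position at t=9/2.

y_0=5 y_1=1 y_2=-2 y_3=-1 y_4=5 y_5=-1
S(9/2) = -55211/22336

y_0 = S_0(0) = a_0 = 5
y_1 = S_1(0) = a_1 = 1
y_2 = S_2(0) = a_2 = -2
y_3 = S_3(0) = a_3 = -1
y_4 = S_4(0) = a_4 = 5
y_5 = S_4(1) = -1
t_q=9/2 is in segment 2 (τ=3/2); S_2(τ)=-55211/22336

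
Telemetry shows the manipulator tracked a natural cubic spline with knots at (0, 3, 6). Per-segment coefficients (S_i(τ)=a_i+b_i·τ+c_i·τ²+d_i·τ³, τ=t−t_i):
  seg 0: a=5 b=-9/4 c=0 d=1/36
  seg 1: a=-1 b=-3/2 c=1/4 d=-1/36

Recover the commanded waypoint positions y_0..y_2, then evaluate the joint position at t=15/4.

y_0=5 y_1=-1 y_2=-4
S(15/4) = -511/256

y_0 = S_0(0) = a_0 = 5
y_1 = S_1(0) = a_1 = -1
y_2 = S_1(3) = -4
t_q=15/4 is in segment 1 (τ=3/4); S_1(τ)=-511/256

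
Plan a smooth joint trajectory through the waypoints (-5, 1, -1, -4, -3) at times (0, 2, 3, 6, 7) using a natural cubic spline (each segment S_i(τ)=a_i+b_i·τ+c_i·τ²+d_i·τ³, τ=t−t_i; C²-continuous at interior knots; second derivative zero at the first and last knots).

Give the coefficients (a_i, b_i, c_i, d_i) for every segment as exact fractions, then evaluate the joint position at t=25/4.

Δ: Δ0=3, Δ1=-2, Δ2=-1, Δ3=1
row 1: diag=6, rhs=-30; c'=1/6, d'=-5
row 2: denom=8−1·1/6=47/6; d'=(6−1·-5)/(47/6)=66/47
row 3: denom=8−3·18/47=322/47; d'=(12−3·66/47)/(322/47)=183/161
back: M3=183/161
back: M2=66/47−18/47·183/161=156/161
back: M1=-5−1/6·156/161=-831/161
M: M0=0, M1=-831/161, M2=156/161, M3=183/161, M4=0
seg 0: a=-5, c=M0/2=0, d=(M1−M0)/(6·2)=-277/644, b=Δ0−h0·(2M0+M1)/6=760/161
seg 1: a=1, c=M1/2=-831/322, d=(M2−M1)/(6·1)=47/46, b=Δ1−h1·(2M1+M2)/6=-71/161
seg 2: a=-1, c=M2/2=78/161, d=(M3−M2)/(6·3)=3/322, b=Δ2−h2·(2M2+M3)/6=-817/322
seg 3: a=-4, c=M3/2=183/322, d=(M4−M3)/(6·1)=-61/322, b=Δ3−h3·(2M3+M4)/6=100/161
t_q=25/4 → seg 3, τ=1/4; S=-4+100/161·τ+183/322·τ²+-61/322·τ³=-11223/2944

  seg 0: a=-5 b=760/161 c=0 d=-277/644
  seg 1: a=1 b=-71/161 c=-831/322 d=47/46
  seg 2: a=-1 b=-817/322 c=78/161 d=3/322
  seg 3: a=-4 b=100/161 c=183/322 d=-61/322
S(25/4) = -11223/2944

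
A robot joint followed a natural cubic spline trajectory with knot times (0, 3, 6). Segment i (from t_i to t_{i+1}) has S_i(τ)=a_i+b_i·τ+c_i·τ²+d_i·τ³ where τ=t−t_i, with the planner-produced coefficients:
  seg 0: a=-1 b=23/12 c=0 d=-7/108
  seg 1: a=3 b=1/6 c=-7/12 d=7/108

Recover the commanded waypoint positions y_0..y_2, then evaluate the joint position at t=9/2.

y_0 = S_0(0) = a_0 = -1
y_1 = S_1(0) = a_1 = 3
y_2 = S_1(3) = 0
t_q=9/2 is in segment 1 (τ=3/2); S_1(τ)=69/32

y_0=-1 y_1=3 y_2=0
S(9/2) = 69/32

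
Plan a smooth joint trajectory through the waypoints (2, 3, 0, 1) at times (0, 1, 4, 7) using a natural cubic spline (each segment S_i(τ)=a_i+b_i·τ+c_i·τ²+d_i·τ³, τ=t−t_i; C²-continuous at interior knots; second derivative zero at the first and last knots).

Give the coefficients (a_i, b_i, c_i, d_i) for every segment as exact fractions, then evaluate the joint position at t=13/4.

Δ: Δ0=1, Δ1=-1, Δ2=1/3
row 1: diag=8, rhs=-12; c'=3/8, d'=-3/2
row 2: denom=12−3·3/8=87/8; d'=(8−3·-3/2)/(87/8)=100/87
back: M2=100/87
back: M1=-3/2−3/8·100/87=-56/29
M: M0=0, M1=-56/29, M2=100/87, M3=0
seg 0: a=2, c=M0/2=0, d=(M1−M0)/(6·1)=-28/87, b=Δ0−h0·(2M0+M1)/6=115/87
seg 1: a=3, c=M1/2=-28/29, d=(M2−M1)/(6·3)=134/783, b=Δ1−h1·(2M1+M2)/6=31/87
seg 2: a=0, c=M2/2=50/87, d=(M3−M2)/(6·3)=-50/783, b=Δ2−h2·(2M2+M3)/6=-71/87
t_q=13/4 → seg 1, τ=9/4; S=3+31/87·τ+-28/29·τ²+134/783·τ³=801/928

  seg 0: a=2 b=115/87 c=0 d=-28/87
  seg 1: a=3 b=31/87 c=-28/29 d=134/783
  seg 2: a=0 b=-71/87 c=50/87 d=-50/783
S(13/4) = 801/928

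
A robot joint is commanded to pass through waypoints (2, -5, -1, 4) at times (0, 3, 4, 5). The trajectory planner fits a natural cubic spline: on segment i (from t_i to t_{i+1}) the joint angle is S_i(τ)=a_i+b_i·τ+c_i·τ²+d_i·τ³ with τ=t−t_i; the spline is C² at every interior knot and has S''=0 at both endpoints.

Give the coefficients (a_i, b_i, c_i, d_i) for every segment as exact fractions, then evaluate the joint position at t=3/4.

  seg 0: a=2 b=-436/93 c=0 d=73/279
  seg 1: a=-5 b=221/93 c=73/31 d=-68/93
  seg 2: a=-1 b=455/93 c=5/31 d=-5/93
S(3/4) = -2789/1984

Δ: Δ0=-7/3, Δ1=4, Δ2=5
row 1: diag=8, rhs=38; c'=1/8, d'=19/4
row 2: denom=4−1·1/8=31/8; d'=(6−1·19/4)/(31/8)=10/31
back: M2=10/31
back: M1=19/4−1/8·10/31=146/31
M: M0=0, M1=146/31, M2=10/31, M3=0
seg 0: a=2, c=M0/2=0, d=(M1−M0)/(6·3)=73/279, b=Δ0−h0·(2M0+M1)/6=-436/93
seg 1: a=-5, c=M1/2=73/31, d=(M2−M1)/(6·1)=-68/93, b=Δ1−h1·(2M1+M2)/6=221/93
seg 2: a=-1, c=M2/2=5/31, d=(M3−M2)/(6·1)=-5/93, b=Δ2−h2·(2M2+M3)/6=455/93
t_q=3/4 → seg 0, τ=3/4; S=2+-436/93·τ+0·τ²+73/279·τ³=-2789/1984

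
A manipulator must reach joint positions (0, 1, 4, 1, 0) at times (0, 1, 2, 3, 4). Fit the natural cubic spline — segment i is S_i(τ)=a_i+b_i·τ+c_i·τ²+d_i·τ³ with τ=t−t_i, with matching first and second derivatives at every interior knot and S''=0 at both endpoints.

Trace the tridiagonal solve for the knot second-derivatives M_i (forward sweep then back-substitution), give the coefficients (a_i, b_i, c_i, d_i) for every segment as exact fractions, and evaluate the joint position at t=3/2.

  seg 0: a=0 b=0 c=0 d=1
  seg 1: a=1 b=3 c=3 d=-3
  seg 2: a=4 b=0 c=-6 d=3
  seg 3: a=1 b=-3 c=3 d=-1
S(3/2) = 23/8

Δ: Δ0=1, Δ1=3, Δ2=-3, Δ3=-1
row 1: diag=4, rhs=12; c'=1/4, d'=3
row 2: denom=4−1·1/4=15/4; d'=(-36−1·3)/(15/4)=-52/5
row 3: denom=4−1·4/15=56/15; d'=(12−1·-52/5)/(56/15)=6
back: M3=6
back: M2=-52/5−4/15·6=-12
back: M1=3−1/4·-12=6
M: M0=0, M1=6, M2=-12, M3=6, M4=0
seg 0: a=0, c=M0/2=0, d=(M1−M0)/(6·1)=1, b=Δ0−h0·(2M0+M1)/6=0
seg 1: a=1, c=M1/2=3, d=(M2−M1)/(6·1)=-3, b=Δ1−h1·(2M1+M2)/6=3
seg 2: a=4, c=M2/2=-6, d=(M3−M2)/(6·1)=3, b=Δ2−h2·(2M2+M3)/6=0
seg 3: a=1, c=M3/2=3, d=(M4−M3)/(6·1)=-1, b=Δ3−h3·(2M3+M4)/6=-3
t_q=3/2 → seg 1, τ=1/2; S=1+3·τ+3·τ²+-3·τ³=23/8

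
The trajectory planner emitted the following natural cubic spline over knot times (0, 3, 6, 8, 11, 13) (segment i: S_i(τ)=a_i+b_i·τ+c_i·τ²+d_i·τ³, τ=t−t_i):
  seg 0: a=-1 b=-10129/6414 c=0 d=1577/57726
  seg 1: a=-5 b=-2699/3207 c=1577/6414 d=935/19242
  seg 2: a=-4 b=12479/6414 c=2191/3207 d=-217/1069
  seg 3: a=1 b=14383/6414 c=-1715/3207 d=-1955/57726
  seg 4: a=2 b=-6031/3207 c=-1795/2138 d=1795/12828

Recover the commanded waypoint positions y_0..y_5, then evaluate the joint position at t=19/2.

y_0 = S_0(0) = a_0 = -1
y_1 = S_1(0) = a_1 = -5
y_2 = S_2(0) = a_2 = -4
y_3 = S_3(0) = a_3 = 1
y_4 = S_4(0) = a_4 = 2
y_5 = S_4(2) = -4
t_q=19/2 is in segment 3 (τ=3/2); S_3(τ)=52101/17104

y_0=-1 y_1=-5 y_2=-4 y_3=1 y_4=2 y_5=-4
S(19/2) = 52101/17104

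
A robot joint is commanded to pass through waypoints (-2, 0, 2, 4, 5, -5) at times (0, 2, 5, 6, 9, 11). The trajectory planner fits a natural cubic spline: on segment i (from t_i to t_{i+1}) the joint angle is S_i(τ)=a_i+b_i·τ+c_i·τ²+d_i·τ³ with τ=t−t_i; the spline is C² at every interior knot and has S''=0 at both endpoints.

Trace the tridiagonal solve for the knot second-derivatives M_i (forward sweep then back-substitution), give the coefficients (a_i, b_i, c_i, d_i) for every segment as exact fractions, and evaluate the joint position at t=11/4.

  seg 0: a=-2 b=5885/4941 c=0 d=-236/4941
  seg 1: a=0 b=3053/4941 c=-472/1647 d=4489/44469
  seg 2: a=2 b=8024/4941 c=3073/4941 d=-15/61
  seg 3: a=4 b=10525/4941 c=-572/4941 d=-7162/44469
  seg 4: a=5 b=-14393/4941 c=-2578/1647 d=1289/4941
S(11/4) = 12115/35136

Δ: Δ0=1, Δ1=2/3, Δ2=2, Δ3=1/3, Δ4=-5
row 1: diag=10, rhs=-2; c'=3/10, d'=-1/5
row 2: denom=8−3·3/10=71/10; d'=(8−3·-1/5)/(71/10)=86/71
row 3: denom=8−1·10/71=558/71; d'=(-10−1·86/71)/(558/71)=-398/279
row 4: denom=10−3·71/186=549/62; d'=(-32−3·-398/279)/(549/62)=-5156/1647
back: M4=-5156/1647
back: M3=-398/279−71/186·-5156/1647=-1144/4941
back: M2=86/71−10/71·-1144/4941=6146/4941
back: M1=-1/5−3/10·6146/4941=-944/1647
M: M0=0, M1=-944/1647, M2=6146/4941, M3=-1144/4941, M4=-5156/1647, M5=0
seg 0: a=-2, c=M0/2=0, d=(M1−M0)/(6·2)=-236/4941, b=Δ0−h0·(2M0+M1)/6=5885/4941
seg 1: a=0, c=M1/2=-472/1647, d=(M2−M1)/(6·3)=4489/44469, b=Δ1−h1·(2M1+M2)/6=3053/4941
seg 2: a=2, c=M2/2=3073/4941, d=(M3−M2)/(6·1)=-15/61, b=Δ2−h2·(2M2+M3)/6=8024/4941
seg 3: a=4, c=M3/2=-572/4941, d=(M4−M3)/(6·3)=-7162/44469, b=Δ3−h3·(2M3+M4)/6=10525/4941
seg 4: a=5, c=M4/2=-2578/1647, d=(M5−M4)/(6·2)=1289/4941, b=Δ4−h4·(2M4+M5)/6=-14393/4941
t_q=11/4 → seg 1, τ=3/4; S=0+3053/4941·τ+-472/1647·τ²+4489/44469·τ³=12115/35136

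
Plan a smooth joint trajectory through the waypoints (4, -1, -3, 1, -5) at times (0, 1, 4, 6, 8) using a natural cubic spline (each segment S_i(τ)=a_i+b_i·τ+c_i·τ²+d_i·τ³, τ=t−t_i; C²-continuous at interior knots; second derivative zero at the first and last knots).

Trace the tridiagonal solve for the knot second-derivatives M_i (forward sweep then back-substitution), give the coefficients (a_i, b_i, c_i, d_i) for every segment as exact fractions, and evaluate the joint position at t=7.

Δ: Δ0=-5, Δ1=-2/3, Δ2=2, Δ3=-3
row 1: diag=8, rhs=26; c'=3/8, d'=13/4
row 2: denom=10−3·3/8=71/8; d'=(16−3·13/4)/(71/8)=50/71
row 3: denom=8−2·16/71=536/71; d'=(-30−2·50/71)/(536/71)=-1115/268
back: M3=-1115/268
back: M2=50/71−16/71·-1115/268=110/67
back: M1=13/4−3/8·110/67=353/134
M: M0=0, M1=353/134, M2=110/67, M3=-1115/268, M4=0
seg 0: a=4, c=M0/2=0, d=(M1−M0)/(6·1)=353/804, b=Δ0−h0·(2M0+M1)/6=-4373/804
seg 1: a=-1, c=M1/2=353/268, d=(M2−M1)/(6·3)=-133/2412, b=Δ1−h1·(2M1+M2)/6=-1657/402
seg 2: a=-3, c=M2/2=55/67, d=(M3−M2)/(6·2)=-1555/3216, b=Δ2−h2·(2M2+M3)/6=1843/804
seg 3: a=1, c=M3/2=-1115/536, d=(M4−M3)/(6·2)=1115/3216, b=Δ3−h3·(2M3+M4)/6=-91/402
t_q=7 → seg 3, τ=1; S=1+-91/402·τ+-1115/536·τ²+1115/3216·τ³=-1029/1072

  seg 0: a=4 b=-4373/804 c=0 d=353/804
  seg 1: a=-1 b=-1657/402 c=353/268 d=-133/2412
  seg 2: a=-3 b=1843/804 c=55/67 d=-1555/3216
  seg 3: a=1 b=-91/402 c=-1115/536 d=1115/3216
S(7) = -1029/1072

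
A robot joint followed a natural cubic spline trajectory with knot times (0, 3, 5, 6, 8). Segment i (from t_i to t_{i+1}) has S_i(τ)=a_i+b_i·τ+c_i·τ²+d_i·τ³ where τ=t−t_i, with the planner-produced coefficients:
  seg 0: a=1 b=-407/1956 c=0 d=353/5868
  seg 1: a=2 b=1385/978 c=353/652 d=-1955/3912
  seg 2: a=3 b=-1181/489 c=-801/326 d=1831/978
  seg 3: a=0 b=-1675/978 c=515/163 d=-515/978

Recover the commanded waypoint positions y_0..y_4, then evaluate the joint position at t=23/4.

y_0 = S_0(0) = a_0 = 1
y_1 = S_1(0) = a_1 = 2
y_2 = S_2(0) = a_2 = 3
y_3 = S_3(0) = a_3 = 0
y_4 = S_3(2) = 5
t_q=23/4 is in segment 2 (τ=3/4); S_2(τ)=12443/20864

y_0=1 y_1=2 y_2=3 y_3=0 y_4=5
S(23/4) = 12443/20864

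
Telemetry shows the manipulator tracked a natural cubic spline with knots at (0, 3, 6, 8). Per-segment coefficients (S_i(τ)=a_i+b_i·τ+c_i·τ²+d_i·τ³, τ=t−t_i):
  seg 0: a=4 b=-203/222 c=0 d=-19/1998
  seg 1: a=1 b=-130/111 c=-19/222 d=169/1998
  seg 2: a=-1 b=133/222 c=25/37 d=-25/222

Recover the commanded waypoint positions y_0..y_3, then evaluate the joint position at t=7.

y_0=4 y_1=1 y_2=-1 y_3=2
S(7) = 6/37

y_0 = S_0(0) = a_0 = 4
y_1 = S_1(0) = a_1 = 1
y_2 = S_2(0) = a_2 = -1
y_3 = S_2(2) = 2
t_q=7 is in segment 2 (τ=1); S_2(τ)=6/37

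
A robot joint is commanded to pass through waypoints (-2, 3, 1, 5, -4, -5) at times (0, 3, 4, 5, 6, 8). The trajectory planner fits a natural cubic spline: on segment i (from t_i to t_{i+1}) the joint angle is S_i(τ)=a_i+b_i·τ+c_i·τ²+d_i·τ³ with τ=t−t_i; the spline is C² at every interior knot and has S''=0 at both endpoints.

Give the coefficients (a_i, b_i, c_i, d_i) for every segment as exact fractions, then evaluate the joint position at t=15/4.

  seg 0: a=-2 b=16367/3990 c=0 d=-3239/11970
  seg 1: a=3 b=-6392/1995 c=-3239/1330 d=14521/3990
  seg 2: a=1 b=2269/798 c=5641/665 d=-29231/3990
  seg 3: a=5 b=-4328/1995 c=-17949/1330 d=3799/570
  seg 4: a=-4 b=-36571/3990 c=4322/665 d=-2161/1995
S(15/4) = 64901/85120

Δ: Δ0=5/3, Δ1=-2, Δ2=4, Δ3=-9, Δ4=-1/2
row 1: diag=8, rhs=-22; c'=1/8, d'=-11/4
row 2: denom=4−1·1/8=31/8; d'=(36−1·-11/4)/(31/8)=10
row 3: denom=4−1·8/31=116/31; d'=(-78−1·10)/(116/31)=-682/29
row 4: denom=6−1·31/116=665/116; d'=(51−1·-682/29)/(665/116)=8644/665
back: M4=8644/665
back: M3=-682/29−31/116·8644/665=-17949/665
back: M2=10−8/31·-17949/665=11282/665
back: M1=-11/4−1/8·11282/665=-3239/665
M: M0=0, M1=-3239/665, M2=11282/665, M3=-17949/665, M4=8644/665, M5=0
seg 0: a=-2, c=M0/2=0, d=(M1−M0)/(6·3)=-3239/11970, b=Δ0−h0·(2M0+M1)/6=16367/3990
seg 1: a=3, c=M1/2=-3239/1330, d=(M2−M1)/(6·1)=14521/3990, b=Δ1−h1·(2M1+M2)/6=-6392/1995
seg 2: a=1, c=M2/2=5641/665, d=(M3−M2)/(6·1)=-29231/3990, b=Δ2−h2·(2M2+M3)/6=2269/798
seg 3: a=5, c=M3/2=-17949/1330, d=(M4−M3)/(6·1)=3799/570, b=Δ3−h3·(2M3+M4)/6=-4328/1995
seg 4: a=-4, c=M4/2=4322/665, d=(M5−M4)/(6·2)=-2161/1995, b=Δ4−h4·(2M4+M5)/6=-36571/3990
t_q=15/4 → seg 1, τ=3/4; S=3+-6392/1995·τ+-3239/1330·τ²+14521/3990·τ³=64901/85120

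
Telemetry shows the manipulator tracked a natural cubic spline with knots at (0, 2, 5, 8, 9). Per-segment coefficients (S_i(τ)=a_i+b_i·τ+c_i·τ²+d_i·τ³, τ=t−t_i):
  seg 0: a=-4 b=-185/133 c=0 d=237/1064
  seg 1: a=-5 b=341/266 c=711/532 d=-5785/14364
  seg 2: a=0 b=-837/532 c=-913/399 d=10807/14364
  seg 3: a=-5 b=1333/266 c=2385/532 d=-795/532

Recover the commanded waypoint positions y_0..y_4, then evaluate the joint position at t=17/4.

y_0=-4 y_1=-5 y_2=0 y_3=-5 y_4=3
S(17/4) = 2137/34048

y_0 = S_0(0) = a_0 = -4
y_1 = S_1(0) = a_1 = -5
y_2 = S_2(0) = a_2 = 0
y_3 = S_3(0) = a_3 = -5
y_4 = S_3(1) = 3
t_q=17/4 is in segment 1 (τ=9/4); S_1(τ)=2137/34048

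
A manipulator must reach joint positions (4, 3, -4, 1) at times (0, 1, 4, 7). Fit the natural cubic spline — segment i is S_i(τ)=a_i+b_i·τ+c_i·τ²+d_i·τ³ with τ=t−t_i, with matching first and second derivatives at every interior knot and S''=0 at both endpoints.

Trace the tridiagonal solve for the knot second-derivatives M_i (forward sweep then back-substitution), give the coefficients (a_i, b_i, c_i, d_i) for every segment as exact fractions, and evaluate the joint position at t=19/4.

  seg 0: a=4 b=-59/87 c=0 d=-28/87
  seg 1: a=3 b=-143/87 c=-28/29 d=64/261
  seg 2: a=-4 b=-71/87 c=36/29 d=-4/29
S(19/4) = -1843/464

Δ: Δ0=-1, Δ1=-7/3, Δ2=5/3
row 1: diag=8, rhs=-8; c'=3/8, d'=-1
row 2: denom=12−3·3/8=87/8; d'=(24−3·-1)/(87/8)=72/29
back: M2=72/29
back: M1=-1−3/8·72/29=-56/29
M: M0=0, M1=-56/29, M2=72/29, M3=0
seg 0: a=4, c=M0/2=0, d=(M1−M0)/(6·1)=-28/87, b=Δ0−h0·(2M0+M1)/6=-59/87
seg 1: a=3, c=M1/2=-28/29, d=(M2−M1)/(6·3)=64/261, b=Δ1−h1·(2M1+M2)/6=-143/87
seg 2: a=-4, c=M2/2=36/29, d=(M3−M2)/(6·3)=-4/29, b=Δ2−h2·(2M2+M3)/6=-71/87
t_q=19/4 → seg 2, τ=3/4; S=-4+-71/87·τ+36/29·τ²+-4/29·τ³=-1843/464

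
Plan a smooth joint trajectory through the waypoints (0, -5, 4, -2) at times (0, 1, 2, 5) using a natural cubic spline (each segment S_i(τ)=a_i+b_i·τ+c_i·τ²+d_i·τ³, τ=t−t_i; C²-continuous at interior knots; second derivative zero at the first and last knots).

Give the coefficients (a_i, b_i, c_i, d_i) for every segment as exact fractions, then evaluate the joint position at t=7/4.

Δ: Δ0=-5, Δ1=9, Δ2=-2
row 1: diag=4, rhs=84; c'=1/4, d'=21
row 2: denom=8−1·1/4=31/4; d'=(-66−1·21)/(31/4)=-348/31
back: M2=-348/31
back: M1=21−1/4·-348/31=738/31
M: M0=0, M1=738/31, M2=-348/31, M3=0
seg 0: a=0, c=M0/2=0, d=(M1−M0)/(6·1)=123/31, b=Δ0−h0·(2M0+M1)/6=-278/31
seg 1: a=-5, c=M1/2=369/31, d=(M2−M1)/(6·1)=-181/31, b=Δ1−h1·(2M1+M2)/6=91/31
seg 2: a=4, c=M2/2=-174/31, d=(M3−M2)/(6·3)=58/93, b=Δ2−h2·(2M2+M3)/6=286/31
t_q=7/4 → seg 1, τ=3/4; S=-5+91/31·τ+369/31·τ²+-181/31·τ³=2845/1984

  seg 0: a=0 b=-278/31 c=0 d=123/31
  seg 1: a=-5 b=91/31 c=369/31 d=-181/31
  seg 2: a=4 b=286/31 c=-174/31 d=58/93
S(7/4) = 2845/1984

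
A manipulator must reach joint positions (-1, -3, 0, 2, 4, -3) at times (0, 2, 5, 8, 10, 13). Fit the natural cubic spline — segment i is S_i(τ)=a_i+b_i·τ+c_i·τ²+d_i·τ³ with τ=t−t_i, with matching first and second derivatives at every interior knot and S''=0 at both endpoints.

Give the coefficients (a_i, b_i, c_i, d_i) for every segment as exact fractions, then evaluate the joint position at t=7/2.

Δ: Δ0=-1, Δ1=1, Δ2=2/3, Δ3=1, Δ4=-7/3
row 1: diag=10, rhs=12; c'=3/10, d'=6/5
row 2: denom=12−3·3/10=111/10; d'=(-2−3·6/5)/(111/10)=-56/111
row 3: denom=10−3·10/37=340/37; d'=(2−3·-56/111)/(340/37)=13/34
row 4: denom=10−2·37/170=813/85; d'=(-20−2·13/34)/(813/85)=-1765/813
back: M4=-1765/813
back: M3=13/34−37/170·-1765/813=695/813
back: M2=-56/111−10/37·695/813=-598/813
back: M1=6/5−3/10·-598/813=385/271
M: M0=0, M1=385/271, M2=-598/813, M3=695/813, M4=-1765/813, M5=0
seg 0: a=-1, c=M0/2=0, d=(M1−M0)/(6·2)=385/3252, b=Δ0−h0·(2M0+M1)/6=-1198/813
seg 1: a=-3, c=M1/2=385/542, d=(M2−M1)/(6·3)=-1753/14634, b=Δ1−h1·(2M1+M2)/6=-43/813
seg 2: a=0, c=M2/2=-299/813, d=(M3−M2)/(6·3)=431/4878, b=Δ2−h2·(2M2+M3)/6=1585/1626
seg 3: a=2, c=M3/2=695/1626, d=(M4−M3)/(6·2)=-205/813, b=Δ3−h3·(2M3+M4)/6=938/813
seg 4: a=4, c=M4/2=-1765/1626, d=(M5−M4)/(6·3)=1765/14634, b=Δ4−h4·(2M4+M5)/6=-44/271
t_q=7/2 → seg 1, τ=3/2; S=-3+-43/813·τ+385/542·τ²+-1753/14634·τ³=-8175/4336

  seg 0: a=-1 b=-1198/813 c=0 d=385/3252
  seg 1: a=-3 b=-43/813 c=385/542 d=-1753/14634
  seg 2: a=0 b=1585/1626 c=-299/813 d=431/4878
  seg 3: a=2 b=938/813 c=695/1626 d=-205/813
  seg 4: a=4 b=-44/271 c=-1765/1626 d=1765/14634
S(7/2) = -8175/4336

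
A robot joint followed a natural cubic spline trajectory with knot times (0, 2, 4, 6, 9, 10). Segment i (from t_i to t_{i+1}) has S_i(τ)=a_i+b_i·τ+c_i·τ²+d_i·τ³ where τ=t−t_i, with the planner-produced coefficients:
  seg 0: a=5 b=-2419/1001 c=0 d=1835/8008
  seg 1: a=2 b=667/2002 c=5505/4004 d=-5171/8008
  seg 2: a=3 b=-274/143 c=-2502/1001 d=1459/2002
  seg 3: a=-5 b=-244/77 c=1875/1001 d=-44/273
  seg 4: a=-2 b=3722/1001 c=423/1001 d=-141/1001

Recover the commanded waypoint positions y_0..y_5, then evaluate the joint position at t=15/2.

y_0=5 y_1=2 y_2=3 y_3=-5 y_4=-2 y_5=2
S(15/2) = -24355/4004

y_0 = S_0(0) = a_0 = 5
y_1 = S_1(0) = a_1 = 2
y_2 = S_2(0) = a_2 = 3
y_3 = S_3(0) = a_3 = -5
y_4 = S_4(0) = a_4 = -2
y_5 = S_4(1) = 2
t_q=15/2 is in segment 3 (τ=3/2); S_3(τ)=-24355/4004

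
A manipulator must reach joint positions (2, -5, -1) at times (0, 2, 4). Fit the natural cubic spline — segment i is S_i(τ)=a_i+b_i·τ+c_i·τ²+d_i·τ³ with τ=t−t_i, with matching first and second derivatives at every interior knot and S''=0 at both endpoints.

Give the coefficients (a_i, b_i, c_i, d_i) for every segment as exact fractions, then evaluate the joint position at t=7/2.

Δ: Δ0=-7/2, Δ1=2
row 1: diag=8, rhs=33; c'=1/4, d'=33/8
back: M1=33/8
M: M0=0, M1=33/8, M2=0
seg 0: a=2, c=M0/2=0, d=(M1−M0)/(6·2)=11/32, b=Δ0−h0·(2M0+M1)/6=-39/8
seg 1: a=-5, c=M1/2=33/16, d=(M2−M1)/(6·2)=-11/32, b=Δ1−h1·(2M1+M2)/6=-3/4
t_q=7/2 → seg 1, τ=3/2; S=-5+-3/4·τ+33/16·τ²+-11/32·τ³=-677/256

  seg 0: a=2 b=-39/8 c=0 d=11/32
  seg 1: a=-5 b=-3/4 c=33/16 d=-11/32
S(7/2) = -677/256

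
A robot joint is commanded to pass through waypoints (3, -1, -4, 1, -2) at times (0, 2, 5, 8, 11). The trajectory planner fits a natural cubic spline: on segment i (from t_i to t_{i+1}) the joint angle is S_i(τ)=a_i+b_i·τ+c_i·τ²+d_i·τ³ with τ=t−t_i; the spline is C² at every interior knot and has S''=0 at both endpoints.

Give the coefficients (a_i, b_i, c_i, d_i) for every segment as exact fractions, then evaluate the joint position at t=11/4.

Δ: Δ0=-2, Δ1=-1, Δ2=5/3, Δ3=-1
row 1: diag=10, rhs=6; c'=3/10, d'=3/5
row 2: denom=12−3·3/10=111/10; d'=(16−3·3/5)/(111/10)=142/111
row 3: denom=12−3·10/37=414/37; d'=(-16−3·142/111)/(414/37)=-367/207
back: M3=-367/207
back: M2=142/111−10/37·-367/207=364/207
back: M1=3/5−3/10·364/207=5/69
M: M0=0, M1=5/69, M2=364/207, M3=-367/207, M4=0
seg 0: a=3, c=M0/2=0, d=(M1−M0)/(6·2)=5/828, b=Δ0−h0·(2M0+M1)/6=-419/207
seg 1: a=-1, c=M1/2=5/138, d=(M2−M1)/(6·3)=349/3726, b=Δ1−h1·(2M1+M2)/6=-404/207
seg 2: a=-4, c=M2/2=182/207, d=(M3−M2)/(6·3)=-731/3726, b=Δ2−h2·(2M2+M3)/6=329/414
seg 3: a=1, c=M3/2=-367/414, d=(M4−M3)/(6·3)=367/3726, b=Δ3−h3·(2M3+M4)/6=160/207
t_q=11/4 → seg 1, τ=3/4; S=-1+-404/207·τ+5/138·τ²+349/3726·τ³=-7077/2944

  seg 0: a=3 b=-419/207 c=0 d=5/828
  seg 1: a=-1 b=-404/207 c=5/138 d=349/3726
  seg 2: a=-4 b=329/414 c=182/207 d=-731/3726
  seg 3: a=1 b=160/207 c=-367/414 d=367/3726
S(11/4) = -7077/2944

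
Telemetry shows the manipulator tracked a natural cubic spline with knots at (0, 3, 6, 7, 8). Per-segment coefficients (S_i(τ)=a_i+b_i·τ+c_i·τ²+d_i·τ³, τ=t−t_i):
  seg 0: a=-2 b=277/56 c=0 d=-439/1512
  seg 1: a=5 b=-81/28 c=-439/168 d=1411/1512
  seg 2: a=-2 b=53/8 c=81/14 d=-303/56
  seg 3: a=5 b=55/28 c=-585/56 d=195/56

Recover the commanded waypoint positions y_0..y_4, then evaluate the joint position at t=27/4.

y_0 = S_0(0) = a_0 = -2
y_1 = S_1(0) = a_1 = 5
y_2 = S_2(0) = a_2 = -2
y_3 = S_3(0) = a_3 = 5
y_4 = S_3(1) = 0
t_q=27/4 is in segment 2 (τ=3/4); S_2(τ)=14123/3584

y_0=-2 y_1=5 y_2=-2 y_3=5 y_4=0
S(27/4) = 14123/3584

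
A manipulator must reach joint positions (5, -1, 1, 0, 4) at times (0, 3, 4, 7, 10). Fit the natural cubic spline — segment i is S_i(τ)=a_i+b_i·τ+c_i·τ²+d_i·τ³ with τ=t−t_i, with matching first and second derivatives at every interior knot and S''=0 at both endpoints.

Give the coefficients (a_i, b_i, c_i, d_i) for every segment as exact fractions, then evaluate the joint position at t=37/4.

  seg 0: a=5 b=-279/76 c=0 d=127/684
  seg 1: a=-1 b=51/38 c=127/76 d=-77/76
  seg 2: a=1 b=125/76 c=-26/19 d=485/2052
  seg 3: a=0 b=-7/38 c=173/228 d=-173/2052
S(37/4) = 11997/4864

Δ: Δ0=-2, Δ1=2, Δ2=-1/3, Δ3=4/3
row 1: diag=8, rhs=24; c'=1/8, d'=3
row 2: denom=8−1·1/8=63/8; d'=(-14−1·3)/(63/8)=-136/63
row 3: denom=12−3·8/21=76/7; d'=(10−3·-136/63)/(76/7)=173/114
back: M3=173/114
back: M2=-136/63−8/21·173/114=-52/19
back: M1=3−1/8·-52/19=127/38
M: M0=0, M1=127/38, M2=-52/19, M3=173/114, M4=0
seg 0: a=5, c=M0/2=0, d=(M1−M0)/(6·3)=127/684, b=Δ0−h0·(2M0+M1)/6=-279/76
seg 1: a=-1, c=M1/2=127/76, d=(M2−M1)/(6·1)=-77/76, b=Δ1−h1·(2M1+M2)/6=51/38
seg 2: a=1, c=M2/2=-26/19, d=(M3−M2)/(6·3)=485/2052, b=Δ2−h2·(2M2+M3)/6=125/76
seg 3: a=0, c=M3/2=173/228, d=(M4−M3)/(6·3)=-173/2052, b=Δ3−h3·(2M3+M4)/6=-7/38
t_q=37/4 → seg 3, τ=9/4; S=0+-7/38·τ+173/228·τ²+-173/2052·τ³=11997/4864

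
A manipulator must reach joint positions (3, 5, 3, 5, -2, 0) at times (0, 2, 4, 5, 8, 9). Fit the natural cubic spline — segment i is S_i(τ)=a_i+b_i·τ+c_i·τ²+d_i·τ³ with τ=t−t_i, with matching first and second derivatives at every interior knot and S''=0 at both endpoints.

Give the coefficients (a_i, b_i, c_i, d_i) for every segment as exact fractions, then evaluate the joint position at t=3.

  seg 0: a=3 b=3371/1767 c=0 d=-401/1767
  seg 1: a=5 b=-1441/1767 c=-802/589 d=2243/3534
  seg 2: a=3 b=2393/1767 c=1441/589 d=-3182/1767
  seg 3: a=5 b=1493/1767 c=-1741/589 d=1117/1767
  seg 4: a=-2 b=314/1767 c=1610/589 d=-1610/1767
S(3) = 4073/1178

Δ: Δ0=1, Δ1=-1, Δ2=2, Δ3=-7/3, Δ4=2
row 1: diag=8, rhs=-12; c'=1/4, d'=-3/2
row 2: denom=6−2·1/4=11/2; d'=(18−2·-3/2)/(11/2)=42/11
row 3: denom=8−1·2/11=86/11; d'=(-26−1·42/11)/(86/11)=-164/43
row 4: denom=8−3·33/86=589/86; d'=(26−3·-164/43)/(589/86)=3220/589
back: M4=3220/589
back: M3=-164/43−33/86·3220/589=-3482/589
back: M2=42/11−2/11·-3482/589=2882/589
back: M1=-3/2−1/4·2882/589=-1604/589
M: M0=0, M1=-1604/589, M2=2882/589, M3=-3482/589, M4=3220/589, M5=0
seg 0: a=3, c=M0/2=0, d=(M1−M0)/(6·2)=-401/1767, b=Δ0−h0·(2M0+M1)/6=3371/1767
seg 1: a=5, c=M1/2=-802/589, d=(M2−M1)/(6·2)=2243/3534, b=Δ1−h1·(2M1+M2)/6=-1441/1767
seg 2: a=3, c=M2/2=1441/589, d=(M3−M2)/(6·1)=-3182/1767, b=Δ2−h2·(2M2+M3)/6=2393/1767
seg 3: a=5, c=M3/2=-1741/589, d=(M4−M3)/(6·3)=1117/1767, b=Δ3−h3·(2M3+M4)/6=1493/1767
seg 4: a=-2, c=M4/2=1610/589, d=(M5−M4)/(6·1)=-1610/1767, b=Δ4−h4·(2M4+M5)/6=314/1767
t_q=3 → seg 1, τ=1; S=5+-1441/1767·τ+-802/589·τ²+2243/3534·τ³=4073/1178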